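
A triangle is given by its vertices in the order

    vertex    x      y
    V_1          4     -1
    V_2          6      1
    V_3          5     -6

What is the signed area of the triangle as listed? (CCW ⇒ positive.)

Cross-terms: 10, -41, 19  ⇒  Σ = -12
Signed area = Σ/2 = -6 (negative ⇒ clockwise traversal).

-6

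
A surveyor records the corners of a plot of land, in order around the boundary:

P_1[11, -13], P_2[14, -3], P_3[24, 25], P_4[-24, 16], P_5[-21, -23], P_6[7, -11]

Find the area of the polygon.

Σ = (149) + (422) + (984) + (888) + (392) + (30) = 2865
Area = |Σ|/2 = 1432.5.

1432.5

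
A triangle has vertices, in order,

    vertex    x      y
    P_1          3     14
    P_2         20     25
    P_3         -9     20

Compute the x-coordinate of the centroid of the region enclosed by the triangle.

Apply the shoelace formula. First the cross-terms c_i = x_i·y_{i+1} − x_{i+1}·y_i:
  -205, 625, -186  ⇒  2A = 234, A = 117.
Then Σ (x_i + x_{i+1})·c_i = 3276, so x̄ = 3276 / (6·117) = 14/3.

14/3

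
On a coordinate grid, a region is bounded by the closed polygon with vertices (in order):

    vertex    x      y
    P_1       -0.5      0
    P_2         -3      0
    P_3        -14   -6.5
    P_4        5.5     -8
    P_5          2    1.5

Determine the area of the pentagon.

Apply Gauss's area formula: 2A = Σ (x_i·y_{i+1} − x_{i+1}·y_i), indices taken mod 5.
Σ = (0) + (19.5) + (147.75) + (24.25) + (0.75) = 192.25
Area = |Σ|/2 = 96.125.

96.125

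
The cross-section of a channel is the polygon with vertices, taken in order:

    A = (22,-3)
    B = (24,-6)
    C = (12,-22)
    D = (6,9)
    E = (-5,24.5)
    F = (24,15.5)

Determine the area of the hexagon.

581.25

Σ = (-60) + (-456) + (240) + (192) + (-665.5) + (-413) = -1162.5
Area = |Σ|/2 = 581.25.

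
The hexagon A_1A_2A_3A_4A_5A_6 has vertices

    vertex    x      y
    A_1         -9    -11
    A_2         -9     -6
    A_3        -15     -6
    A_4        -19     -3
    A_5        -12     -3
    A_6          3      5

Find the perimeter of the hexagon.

60

|A_1A_2| = √((0)² + (5)²) = √25 = 5
|A_2A_3| = √((-6)² + (0)²) = √36 = 6
|A_3A_4| = √((-4)² + (3)²) = √25 = 5
|A_4A_5| = √((7)² + (0)²) = √49 = 7
|A_5A_6| = √((15)² + (8)²) = √289 = 17
|A_6A_1| = √((-12)² + (-16)²) = √400 = 20
Perimeter = 5 + 6 + 5 + 7 + 17 + 20 = 60.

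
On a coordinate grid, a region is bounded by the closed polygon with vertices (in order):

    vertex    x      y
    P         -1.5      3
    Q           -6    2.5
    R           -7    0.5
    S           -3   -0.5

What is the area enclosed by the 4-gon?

12

Σ = (14.25) + (14.5) + (5) + (-9.75) = 24
Area = |Σ|/2 = 12.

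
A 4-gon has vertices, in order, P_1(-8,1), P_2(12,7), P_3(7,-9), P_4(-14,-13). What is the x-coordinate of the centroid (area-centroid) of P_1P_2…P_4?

-43/84

Apply the surveyor's formula. First the cross-terms c_i = x_i·y_{i+1} − x_{i+1}·y_i:
  -68, -157, -217, -118  ⇒  2A = -560, A = -280.
Then Σ (x_i + x_{i+1})·c_i = 860, so x̄ = 860 / (6·(-280)) = -43/84.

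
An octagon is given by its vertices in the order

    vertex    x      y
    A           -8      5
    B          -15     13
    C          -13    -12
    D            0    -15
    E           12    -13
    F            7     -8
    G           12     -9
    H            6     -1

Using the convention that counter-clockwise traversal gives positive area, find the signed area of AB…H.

Apply the surveyor's formula: 2A = Σ (x_i·y_{i+1} − x_{i+1}·y_i), indices taken mod 8.
A→B: (-8)(13) − (-15)(5) = -29
B→C: (-15)(-12) − (-13)(13) = 349
C→D: (-13)(-15) − (0)(-12) = 195
D→E: (0)(-13) − (12)(-15) = 180
E→F: (12)(-8) − (7)(-13) = -5
F→G: (7)(-9) − (12)(-8) = 33
G→H: (12)(-1) − (6)(-9) = 42
H→A: (6)(5) − (-8)(-1) = 22
Σ = 787
Signed area = Σ/2 = 393.5 (positive ⇒ counter-clockwise traversal).

393.5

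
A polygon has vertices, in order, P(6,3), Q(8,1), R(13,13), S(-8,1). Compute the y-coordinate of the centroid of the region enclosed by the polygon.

17/3

Apply Gauss's area formula. First the cross-terms c_i = x_i·y_{i+1} − x_{i+1}·y_i:
  -18, 91, 117, -30  ⇒  2A = 160, A = 80.
Then Σ (y_i + y_{i+1})·c_i = 2720, so ȳ = 2720 / (6·80) = 17/3.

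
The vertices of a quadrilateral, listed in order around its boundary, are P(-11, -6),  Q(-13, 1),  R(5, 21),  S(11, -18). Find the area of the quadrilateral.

476

Cross-terms: -89, -278, -321, -264  ⇒  Σ = -952
Area = |Σ|/2 = 476.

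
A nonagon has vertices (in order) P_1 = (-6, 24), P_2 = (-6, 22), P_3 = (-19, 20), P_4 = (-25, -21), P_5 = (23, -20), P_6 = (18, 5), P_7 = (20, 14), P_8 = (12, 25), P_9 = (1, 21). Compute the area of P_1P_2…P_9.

1764

Σ = (12) + (298) + (899) + (983) + (475) + (152) + (332) + (227) + (150) = 3528
Area = |Σ|/2 = 1764.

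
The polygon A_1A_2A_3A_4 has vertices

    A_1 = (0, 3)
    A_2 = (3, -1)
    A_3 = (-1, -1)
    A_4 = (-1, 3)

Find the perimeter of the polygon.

|A_1A_2| = √((3)² + (-4)²) = √25 = 5
|A_2A_3| = √((-4)² + (0)²) = √16 = 4
|A_3A_4| = √((0)² + (4)²) = √16 = 4
|A_4A_1| = √((1)² + (0)²) = √1 = 1
Perimeter = 5 + 4 + 4 + 1 = 14.

14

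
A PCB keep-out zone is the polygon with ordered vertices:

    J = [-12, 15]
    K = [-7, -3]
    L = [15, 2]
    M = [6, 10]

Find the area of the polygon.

Σ = (141) + (31) + (138) + (210) = 520
Area = |Σ|/2 = 260.

260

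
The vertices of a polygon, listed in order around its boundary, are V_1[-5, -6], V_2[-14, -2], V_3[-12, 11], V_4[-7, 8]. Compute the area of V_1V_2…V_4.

94.5

Apply the shoelace formula: 2A = Σ (x_i·y_{i+1} − x_{i+1}·y_i), indices taken mod 4.
Cross-terms: -74, -178, -19, 82  ⇒  Σ = -189
Area = |Σ|/2 = 94.5.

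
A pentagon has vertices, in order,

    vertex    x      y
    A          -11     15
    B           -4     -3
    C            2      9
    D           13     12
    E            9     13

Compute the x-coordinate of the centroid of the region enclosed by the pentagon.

Apply the shoelace (surveyor's) formula. First the cross-terms c_i = x_i·y_{i+1} − x_{i+1}·y_i:
  93, -30, -93, 61, 278  ⇒  2A = 309, A = 154.5.
Then Σ (x_i + x_{i+1})·c_i = -1944, so x̄ = -1944 / (6·154.5) = -216/103.

-216/103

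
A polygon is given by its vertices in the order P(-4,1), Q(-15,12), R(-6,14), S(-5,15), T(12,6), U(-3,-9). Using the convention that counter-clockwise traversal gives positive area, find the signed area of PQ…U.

Apply Gauss's area formula: 2A = Σ (x_i·y_{i+1} − x_{i+1}·y_i), indices taken mod 6.
Σ = (-33) + (-138) + (-20) + (-210) + (-90) + (-39) = -530
Signed area = Σ/2 = -265 (negative ⇒ clockwise traversal).

-265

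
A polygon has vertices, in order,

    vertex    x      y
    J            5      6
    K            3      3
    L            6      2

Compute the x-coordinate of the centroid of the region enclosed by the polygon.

14/3

Apply the surveyor's formula. First the cross-terms c_i = x_i·y_{i+1} − x_{i+1}·y_i:
  -3, -12, 26  ⇒  2A = 11, A = 5.5.
Then Σ (x_i + x_{i+1})·c_i = 154, so x̄ = 154 / (6·5.5) = 14/3.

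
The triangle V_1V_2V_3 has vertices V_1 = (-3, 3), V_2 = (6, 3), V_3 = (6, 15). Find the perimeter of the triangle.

36

|V_1V_2| = √((9)² + (0)²) = √81 = 9
|V_2V_3| = √((0)² + (12)²) = √144 = 12
|V_3V_1| = √((-9)² + (-12)²) = √225 = 15
Perimeter = 9 + 12 + 15 = 36.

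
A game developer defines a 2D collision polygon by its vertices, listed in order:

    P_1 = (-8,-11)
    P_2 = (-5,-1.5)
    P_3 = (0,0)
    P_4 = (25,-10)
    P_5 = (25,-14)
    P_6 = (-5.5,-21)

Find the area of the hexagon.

Apply Gauss's area formula: 2A = Σ (x_i·y_{i+1} − x_{i+1}·y_i), indices taken mod 6.
P_1→P_2: (-8)(-1.5) − (-5)(-11) = -43
P_2→P_3: (-5)(0) − (0)(-1.5) = 0
P_3→P_4: (0)(-10) − (25)(0) = 0
P_4→P_5: (25)(-14) − (25)(-10) = -100
P_5→P_6: (25)(-21) − (-5.5)(-14) = -602
P_6→P_1: (-5.5)(-11) − (-8)(-21) = -107.5
Σ = -852.5
Area = |Σ|/2 = 426.25.

426.25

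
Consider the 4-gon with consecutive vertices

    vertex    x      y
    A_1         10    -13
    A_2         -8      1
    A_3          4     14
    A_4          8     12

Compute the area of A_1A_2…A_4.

249

Apply the shoelace formula: 2A = Σ (x_i·y_{i+1} − x_{i+1}·y_i), indices taken mod 4.
Σ = (-94) + (-116) + (-64) + (-224) = -498
Area = |Σ|/2 = 249.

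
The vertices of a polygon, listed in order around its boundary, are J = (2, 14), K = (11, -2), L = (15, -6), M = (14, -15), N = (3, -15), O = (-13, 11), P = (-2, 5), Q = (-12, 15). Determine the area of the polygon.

Apply Gauss's area formula: 2A = Σ (x_i·y_{i+1} − x_{i+1}·y_i), indices taken mod 8.
Σ = (-158) + (-36) + (-141) + (-165) + (-162) + (-43) + (30) + (-198) = -873
Area = |Σ|/2 = 436.5.

436.5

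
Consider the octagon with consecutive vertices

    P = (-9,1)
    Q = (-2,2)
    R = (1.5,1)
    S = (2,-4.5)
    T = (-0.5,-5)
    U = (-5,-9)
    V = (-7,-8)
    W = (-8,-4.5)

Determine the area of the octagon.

Apply the shoelace (surveyor's) formula: 2A = Σ (x_i·y_{i+1} − x_{i+1}·y_i), indices taken mod 8.
Cross-terms: -16, -5, -8.75, -12.25, -20.5, -23, -32.5, -48.5  ⇒  Σ = -166.5
Area = |Σ|/2 = 83.25.

83.25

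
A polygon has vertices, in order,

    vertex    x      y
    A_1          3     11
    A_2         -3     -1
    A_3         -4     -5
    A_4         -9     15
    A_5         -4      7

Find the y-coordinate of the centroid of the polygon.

Apply Gauss's area formula. First the cross-terms c_i = x_i·y_{i+1} − x_{i+1}·y_i:
  30, 11, -105, -3, -65  ⇒  2A = -132, A = -66.
Then Σ (y_i + y_{i+1})·c_i = -2052, so ȳ = -2052 / (6·(-66)) = 57/11.

57/11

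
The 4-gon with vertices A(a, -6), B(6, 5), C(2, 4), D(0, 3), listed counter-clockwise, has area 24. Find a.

Write out the shoelace sum; only the two edges meeting at A involve a:
2·Area = [(0·(-6) − a·3) + (a·5 − 6·(-6))] + 20
       = 2·a + 56 = 48
⇒ a = -4.

-4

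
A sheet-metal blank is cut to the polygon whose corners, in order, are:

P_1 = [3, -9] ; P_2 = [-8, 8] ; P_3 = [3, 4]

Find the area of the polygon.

Apply the surveyor's formula: 2A = Σ (x_i·y_{i+1} − x_{i+1}·y_i), indices taken mod 3.
Σ = (-48) + (-56) + (-39) = -143
Area = |Σ|/2 = 71.5.

71.5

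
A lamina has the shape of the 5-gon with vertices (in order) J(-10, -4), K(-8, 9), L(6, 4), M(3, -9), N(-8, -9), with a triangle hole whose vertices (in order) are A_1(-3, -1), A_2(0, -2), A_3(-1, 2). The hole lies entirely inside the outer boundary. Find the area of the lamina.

210

Outer boundary:
Apply the shoelace (surveyor's) formula: 2A = Σ (x_i·y_{i+1} − x_{i+1}·y_i), indices taken mod 5.
Σ = (-122) + (-86) + (-66) + (-99) + (-58) = -431
Area = |Σ|/2 = 215.5.
Hole:
Apply the surveyor's formula: 2A = Σ (x_i·y_{i+1} − x_{i+1}·y_i), indices taken mod 3.
Cross-terms: 6, -2, 7  ⇒  Σ = 11
Area = |Σ|/2 = 5.5.
Net area = 215.5 − 5.5 = 210.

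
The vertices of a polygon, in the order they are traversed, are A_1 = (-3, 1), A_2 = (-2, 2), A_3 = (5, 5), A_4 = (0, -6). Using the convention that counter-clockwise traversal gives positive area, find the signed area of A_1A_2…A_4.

Σ = (-4) + (-20) + (-30) + (-18) = -72
Signed area = Σ/2 = -36 (negative ⇒ clockwise traversal).

-36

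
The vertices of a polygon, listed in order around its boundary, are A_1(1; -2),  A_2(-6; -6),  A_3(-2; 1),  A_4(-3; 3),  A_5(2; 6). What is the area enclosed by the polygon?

36.5

Σ = (-18) + (-18) + (-3) + (-24) + (-10) = -73
Area = |Σ|/2 = 36.5.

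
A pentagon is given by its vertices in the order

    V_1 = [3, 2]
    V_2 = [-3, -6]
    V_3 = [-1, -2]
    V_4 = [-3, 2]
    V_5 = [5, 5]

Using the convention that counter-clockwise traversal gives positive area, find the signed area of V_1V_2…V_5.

-25

Apply the shoelace formula: 2A = Σ (x_i·y_{i+1} − x_{i+1}·y_i), indices taken mod 5.
Σ = (-12) + (0) + (-8) + (-25) + (-5) = -50
Signed area = Σ/2 = -25 (negative ⇒ clockwise traversal).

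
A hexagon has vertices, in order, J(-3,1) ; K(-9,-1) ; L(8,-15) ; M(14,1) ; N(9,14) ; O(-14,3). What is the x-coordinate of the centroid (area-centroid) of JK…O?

10/3

Apply the surveyor's formula. First the cross-terms c_i = x_i·y_{i+1} − x_{i+1}·y_i:
  12, 143, 218, 187, 223, -5  ⇒  2A = 778, A = 389.
Then Σ (x_i + x_{i+1})·c_i = 7780, so x̄ = 7780 / (6·389) = 10/3.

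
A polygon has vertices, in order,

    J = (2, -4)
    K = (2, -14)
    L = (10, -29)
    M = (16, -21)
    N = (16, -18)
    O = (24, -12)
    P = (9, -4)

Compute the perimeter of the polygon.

|JK| = √((0)² + (-10)²) = √100 = 10
|KL| = √((8)² + (-15)²) = √289 = 17
|LM| = √((6)² + (8)²) = √100 = 10
|MN| = √((0)² + (3)²) = √9 = 3
|NO| = √((8)² + (6)²) = √100 = 10
|OP| = √((-15)² + (8)²) = √289 = 17
|PJ| = √((-7)² + (0)²) = √49 = 7
Perimeter = 10 + 17 + 10 + 3 + 10 + 17 + 7 = 74.

74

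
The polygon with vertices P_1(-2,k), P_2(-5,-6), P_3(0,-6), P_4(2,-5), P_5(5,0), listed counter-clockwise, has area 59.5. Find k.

4

Write out the shoelace sum; only the two edges meeting at P_1 involve k:
2·Area = [(5·k − (-2)·0) + ((-2)·(-6) − (-5)·k)] + 67
       = 10·k + 79 = 119
⇒ k = 4.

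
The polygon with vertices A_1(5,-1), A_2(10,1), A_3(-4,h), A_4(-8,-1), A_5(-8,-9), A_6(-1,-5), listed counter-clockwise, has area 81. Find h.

1

The doubled signed area Σ (x_i y_{i+1} − x_{i+1} y_i) is linear in h.
With h=0 it equals 144; the coefficient of h is 18 (from the two edges through A_3).
So 18·h + 144 = 2·81 = 162 ⇒ h = 1.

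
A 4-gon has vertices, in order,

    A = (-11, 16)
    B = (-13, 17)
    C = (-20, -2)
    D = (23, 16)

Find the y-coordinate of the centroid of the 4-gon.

Apply the shoelace (surveyor's) formula. First the cross-terms c_i = x_i·y_{i+1} − x_{i+1}·y_i:
  21, 366, -274, 544  ⇒  2A = 657, A = 328.5.
Then Σ (y_i + y_{i+1})·c_i = 19755, so ȳ = 19755 / (6·328.5) = 2195/219.

2195/219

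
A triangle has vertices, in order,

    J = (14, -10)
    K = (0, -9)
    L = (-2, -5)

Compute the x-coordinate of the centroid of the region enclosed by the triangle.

Apply the shoelace (surveyor's) formula. First the cross-terms c_i = x_i·y_{i+1} − x_{i+1}·y_i:
  -126, -18, 90  ⇒  2A = -54, A = -27.
Then Σ (x_i + x_{i+1})·c_i = -648, so x̄ = -648 / (6·(-27)) = 4.

4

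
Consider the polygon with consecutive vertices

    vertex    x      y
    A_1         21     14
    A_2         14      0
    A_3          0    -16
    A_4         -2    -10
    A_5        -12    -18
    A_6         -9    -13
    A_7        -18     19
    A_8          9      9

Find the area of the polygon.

Apply the shoelace formula: 2A = Σ (x_i·y_{i+1} − x_{i+1}·y_i), indices taken mod 8.
A_1→A_2: (21)(0) − (14)(14) = -196
A_2→A_3: (14)(-16) − (0)(0) = -224
A_3→A_4: (0)(-10) − (-2)(-16) = -32
A_4→A_5: (-2)(-18) − (-12)(-10) = -84
A_5→A_6: (-12)(-13) − (-9)(-18) = -6
A_6→A_7: (-9)(19) − (-18)(-13) = -405
A_7→A_8: (-18)(9) − (9)(19) = -333
A_8→A_1: (9)(14) − (21)(9) = -63
Σ = -1343
Area = |Σ|/2 = 671.5.

671.5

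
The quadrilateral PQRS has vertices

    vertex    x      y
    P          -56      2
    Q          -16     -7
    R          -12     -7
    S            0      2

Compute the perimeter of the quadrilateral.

|PQ| = √((40)² + (-9)²) = √1681 = 41
|QR| = √((4)² + (0)²) = √16 = 4
|RS| = √((12)² + (9)²) = √225 = 15
|SP| = √((-56)² + (0)²) = √3136 = 56
Perimeter = 41 + 4 + 15 + 56 = 116.

116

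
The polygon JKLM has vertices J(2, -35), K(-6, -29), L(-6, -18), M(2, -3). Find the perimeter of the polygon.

|JK| = √((-8)² + (6)²) = √100 = 10
|KL| = √((0)² + (11)²) = √121 = 11
|LM| = √((8)² + (15)²) = √289 = 17
|MJ| = √((0)² + (-32)²) = √1024 = 32
Perimeter = 10 + 11 + 17 + 32 = 70.

70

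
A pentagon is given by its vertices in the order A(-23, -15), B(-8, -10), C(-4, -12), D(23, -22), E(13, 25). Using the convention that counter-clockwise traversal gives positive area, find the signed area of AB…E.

885.5

Apply the shoelace formula: 2A = Σ (x_i·y_{i+1} − x_{i+1}·y_i), indices taken mod 5.
A→B: (-23)(-10) − (-8)(-15) = 110
B→C: (-8)(-12) − (-4)(-10) = 56
C→D: (-4)(-22) − (23)(-12) = 364
D→E: (23)(25) − (13)(-22) = 861
E→A: (13)(-15) − (-23)(25) = 380
Σ = 1771
Signed area = Σ/2 = 885.5 (positive ⇒ counter-clockwise traversal).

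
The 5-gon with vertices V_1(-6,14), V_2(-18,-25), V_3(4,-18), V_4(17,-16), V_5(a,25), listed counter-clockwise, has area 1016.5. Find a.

The doubled signed area Σ (x_i y_{i+1} − x_{i+1} y_i) is linear in a.
With a=0 it equals 1643; the coefficient of a is 30 (from the two edges through V_5).
So 30·a + 1643 = 2·1016.5 = 2033 ⇒ a = 13.

13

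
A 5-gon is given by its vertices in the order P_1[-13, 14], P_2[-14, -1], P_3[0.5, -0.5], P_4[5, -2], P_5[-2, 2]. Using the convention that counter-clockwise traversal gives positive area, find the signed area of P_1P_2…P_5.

P_1→P_2: (-13)(-1) − (-14)(14) = 209
P_2→P_3: (-14)(-0.5) − (0.5)(-1) = 7.5
P_3→P_4: (0.5)(-2) − (5)(-0.5) = 1.5
P_4→P_5: (5)(2) − (-2)(-2) = 6
P_5→P_1: (-2)(14) − (-13)(2) = -2
Σ = 222
Signed area = Σ/2 = 111 (positive ⇒ counter-clockwise traversal).

111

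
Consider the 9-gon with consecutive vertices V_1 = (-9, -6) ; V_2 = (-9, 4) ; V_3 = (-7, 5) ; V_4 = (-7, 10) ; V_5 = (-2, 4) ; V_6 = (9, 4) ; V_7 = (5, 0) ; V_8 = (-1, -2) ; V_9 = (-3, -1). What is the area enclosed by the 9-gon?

Σ = (-90) + (-17) + (-35) + (-8) + (-44) + (-20) + (-10) + (-5) + (9) = -220
Area = |Σ|/2 = 110.

110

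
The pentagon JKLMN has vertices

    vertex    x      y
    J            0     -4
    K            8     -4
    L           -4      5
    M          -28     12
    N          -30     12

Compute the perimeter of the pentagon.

|JK| = √((8)² + (0)²) = √64 = 8
|KL| = √((-12)² + (9)²) = √225 = 15
|LM| = √((-24)² + (7)²) = √625 = 25
|MN| = √((-2)² + (0)²) = √4 = 2
|NJ| = √((30)² + (-16)²) = √1156 = 34
Perimeter = 8 + 15 + 25 + 2 + 34 = 84.

84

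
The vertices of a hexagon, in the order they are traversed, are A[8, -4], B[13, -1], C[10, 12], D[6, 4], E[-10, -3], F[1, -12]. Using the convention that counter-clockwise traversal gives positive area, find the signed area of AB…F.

Apply the shoelace (surveyor's) formula: 2A = Σ (x_i·y_{i+1} − x_{i+1}·y_i), indices taken mod 6.
Σ = (44) + (166) + (-32) + (22) + (123) + (92) = 415
Signed area = Σ/2 = 207.5 (positive ⇒ counter-clockwise traversal).

207.5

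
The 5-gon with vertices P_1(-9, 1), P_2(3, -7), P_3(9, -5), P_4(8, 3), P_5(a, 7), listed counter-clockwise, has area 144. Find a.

3

Write out the shoelace sum; only the two edges meeting at P_5 involve a:
2·Area = [(8·7 − a·3) + (a·1 − (-9)·7)] + 175
       = -2·a + 294 = 288
⇒ a = 3.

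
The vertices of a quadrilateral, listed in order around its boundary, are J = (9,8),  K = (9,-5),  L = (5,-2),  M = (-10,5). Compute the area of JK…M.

115

Σ = (-117) + (7) + (5) + (-125) = -230
Area = |Σ|/2 = 115.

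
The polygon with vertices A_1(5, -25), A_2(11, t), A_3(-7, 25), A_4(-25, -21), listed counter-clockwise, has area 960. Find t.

The doubled signed area Σ (x_i y_{i+1} − x_{i+1} y_i) is linear in t.
With t=0 it equals 2052; the coefficient of t is 12 (from the two edges through A_2).
So 12·t + 2052 = 2·960 = 1920 ⇒ t = -11.

-11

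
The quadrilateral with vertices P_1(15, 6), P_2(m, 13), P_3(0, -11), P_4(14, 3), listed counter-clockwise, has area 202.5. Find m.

The doubled signed area Σ (x_i y_{i+1} − x_{i+1} y_i) is linear in m.
With m=0 it equals 388; the coefficient of m is -17 (from the two edges through P_2).
So -17·m + 388 = 2·202.5 = 405 ⇒ m = -1.

-1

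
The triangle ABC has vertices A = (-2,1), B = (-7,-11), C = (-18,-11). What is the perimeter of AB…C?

44

|AB| = √((-5)² + (-12)²) = √169 = 13
|BC| = √((-11)² + (0)²) = √121 = 11
|CA| = √((16)² + (12)²) = √400 = 20
Perimeter = 13 + 11 + 20 = 44.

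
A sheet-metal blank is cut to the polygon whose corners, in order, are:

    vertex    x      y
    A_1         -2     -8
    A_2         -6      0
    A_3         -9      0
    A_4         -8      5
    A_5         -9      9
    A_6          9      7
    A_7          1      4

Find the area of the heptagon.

117.5

A_1→A_2: (-2)(0) − (-6)(-8) = -48
A_2→A_3: (-6)(0) − (-9)(0) = 0
A_3→A_4: (-9)(5) − (-8)(0) = -45
A_4→A_5: (-8)(9) − (-9)(5) = -27
A_5→A_6: (-9)(7) − (9)(9) = -144
A_6→A_7: (9)(4) − (1)(7) = 29
A_7→A_1: (1)(-8) − (-2)(4) = 0
Σ = -235
Area = |Σ|/2 = 117.5.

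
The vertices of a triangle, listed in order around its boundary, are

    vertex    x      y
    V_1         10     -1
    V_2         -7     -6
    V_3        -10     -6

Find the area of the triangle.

7.5

Apply the shoelace (surveyor's) formula: 2A = Σ (x_i·y_{i+1} − x_{i+1}·y_i), indices taken mod 3.
Σ = (-67) + (-18) + (70) = -15
Area = |Σ|/2 = 7.5.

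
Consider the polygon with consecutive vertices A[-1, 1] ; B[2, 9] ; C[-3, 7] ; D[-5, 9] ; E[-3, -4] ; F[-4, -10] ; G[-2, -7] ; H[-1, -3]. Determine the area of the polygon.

51

A→B: (-1)(9) − (2)(1) = -11
B→C: (2)(7) − (-3)(9) = 41
C→D: (-3)(9) − (-5)(7) = 8
D→E: (-5)(-4) − (-3)(9) = 47
E→F: (-3)(-10) − (-4)(-4) = 14
F→G: (-4)(-7) − (-2)(-10) = 8
G→H: (-2)(-3) − (-1)(-7) = -1
H→A: (-1)(1) − (-1)(-3) = -4
Σ = 102
Area = |Σ|/2 = 51.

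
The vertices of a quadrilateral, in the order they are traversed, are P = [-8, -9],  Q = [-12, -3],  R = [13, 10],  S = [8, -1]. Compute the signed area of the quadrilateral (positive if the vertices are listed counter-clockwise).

Apply the shoelace formula: 2A = Σ (x_i·y_{i+1} − x_{i+1}·y_i), indices taken mod 4.
Σ = (-84) + (-81) + (-93) + (-80) = -338
Signed area = Σ/2 = -169 (negative ⇒ clockwise traversal).

-169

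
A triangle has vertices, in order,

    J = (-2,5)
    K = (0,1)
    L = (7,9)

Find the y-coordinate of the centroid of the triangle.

5

Apply Gauss's area formula. First the cross-terms c_i = x_i·y_{i+1} − x_{i+1}·y_i:
  -2, -7, 53  ⇒  2A = 44, A = 22.
Then Σ (y_i + y_{i+1})·c_i = 660, so ȳ = 660 / (6·22) = 5.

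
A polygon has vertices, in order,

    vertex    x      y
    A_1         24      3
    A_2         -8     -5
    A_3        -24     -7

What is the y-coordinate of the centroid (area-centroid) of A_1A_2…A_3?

-3

Apply Gauss's area formula. First the cross-terms c_i = x_i·y_{i+1} − x_{i+1}·y_i:
  -96, -64, 96  ⇒  2A = -64, A = -32.
Then Σ (y_i + y_{i+1})·c_i = 576, so ȳ = 576 / (6·(-32)) = -3.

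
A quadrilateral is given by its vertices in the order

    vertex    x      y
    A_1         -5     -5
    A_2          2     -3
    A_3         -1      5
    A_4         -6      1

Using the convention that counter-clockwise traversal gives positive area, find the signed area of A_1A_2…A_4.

Apply the surveyor's formula: 2A = Σ (x_i·y_{i+1} − x_{i+1}·y_i), indices taken mod 4.
Σ = (25) + (7) + (29) + (35) = 96
Signed area = Σ/2 = 48 (positive ⇒ counter-clockwise traversal).

48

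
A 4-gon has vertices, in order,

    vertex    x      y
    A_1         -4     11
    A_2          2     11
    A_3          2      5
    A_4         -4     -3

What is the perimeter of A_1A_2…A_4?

36

|A_1A_2| = √((6)² + (0)²) = √36 = 6
|A_2A_3| = √((0)² + (-6)²) = √36 = 6
|A_3A_4| = √((-6)² + (-8)²) = √100 = 10
|A_4A_1| = √((0)² + (14)²) = √196 = 14
Perimeter = 6 + 6 + 10 + 14 = 36.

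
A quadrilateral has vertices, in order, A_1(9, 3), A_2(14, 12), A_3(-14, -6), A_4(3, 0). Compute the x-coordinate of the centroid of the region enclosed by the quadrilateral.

Apply the surveyor's formula. First the cross-terms c_i = x_i·y_{i+1} − x_{i+1}·y_i:
  66, 84, 18, 9  ⇒  2A = 177, A = 88.5.
Then Σ (x_i + x_{i+1})·c_i = 1428, so x̄ = 1428 / (6·88.5) = 476/177.

476/177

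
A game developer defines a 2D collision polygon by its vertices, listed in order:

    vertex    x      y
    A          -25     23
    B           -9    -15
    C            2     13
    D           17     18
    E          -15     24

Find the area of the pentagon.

Apply the shoelace formula: 2A = Σ (x_i·y_{i+1} − x_{i+1}·y_i), indices taken mod 5.
A→B: (-25)(-15) − (-9)(23) = 582
B→C: (-9)(13) − (2)(-15) = -87
C→D: (2)(18) − (17)(13) = -185
D→E: (17)(24) − (-15)(18) = 678
E→A: (-15)(23) − (-25)(24) = 255
Σ = 1243
Area = |Σ|/2 = 621.5.

621.5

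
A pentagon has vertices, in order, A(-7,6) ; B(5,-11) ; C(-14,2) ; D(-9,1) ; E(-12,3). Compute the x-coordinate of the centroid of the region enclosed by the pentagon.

-266/53

Apply Gauss's area formula. First the cross-terms c_i = x_i·y_{i+1} − x_{i+1}·y_i:
  47, -144, 4, -15, -51  ⇒  2A = -159, A = -79.5.
Then Σ (x_i + x_{i+1})·c_i = 2394, so x̄ = 2394 / (6·(-79.5)) = -266/53.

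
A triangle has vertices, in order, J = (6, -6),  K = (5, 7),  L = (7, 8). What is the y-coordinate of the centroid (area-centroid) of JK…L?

Apply the shoelace (surveyor's) formula. First the cross-terms c_i = x_i·y_{i+1} − x_{i+1}·y_i:
  72, -9, -90  ⇒  2A = -27, A = -13.5.
Then Σ (y_i + y_{i+1})·c_i = -243, so ȳ = -243 / (6·(-13.5)) = 3.

3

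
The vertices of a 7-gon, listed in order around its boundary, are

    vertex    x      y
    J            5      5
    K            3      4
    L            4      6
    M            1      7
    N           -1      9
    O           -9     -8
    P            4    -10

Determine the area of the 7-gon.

163

Apply the shoelace (surveyor's) formula: 2A = Σ (x_i·y_{i+1} − x_{i+1}·y_i), indices taken mod 7.
Σ = (5) + (2) + (22) + (16) + (89) + (122) + (70) = 326
Area = |Σ|/2 = 163.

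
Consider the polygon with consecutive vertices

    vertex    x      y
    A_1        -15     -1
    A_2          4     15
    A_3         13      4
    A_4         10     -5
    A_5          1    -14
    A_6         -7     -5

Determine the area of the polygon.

405.5

Apply the shoelace formula: 2A = Σ (x_i·y_{i+1} − x_{i+1}·y_i), indices taken mod 6.
Cross-terms: -221, -179, -105, -135, -103, -68  ⇒  Σ = -811
Area = |Σ|/2 = 405.5.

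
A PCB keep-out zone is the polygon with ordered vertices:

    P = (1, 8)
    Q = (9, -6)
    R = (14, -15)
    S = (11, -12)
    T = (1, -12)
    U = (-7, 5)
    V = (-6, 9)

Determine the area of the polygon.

P→Q: (1)(-6) − (9)(8) = -78
Q→R: (9)(-15) − (14)(-6) = -51
R→S: (14)(-12) − (11)(-15) = -3
S→T: (11)(-12) − (1)(-12) = -120
T→U: (1)(5) − (-7)(-12) = -79
U→V: (-7)(9) − (-6)(5) = -33
V→P: (-6)(8) − (1)(9) = -57
Σ = -421
Area = |Σ|/2 = 210.5.

210.5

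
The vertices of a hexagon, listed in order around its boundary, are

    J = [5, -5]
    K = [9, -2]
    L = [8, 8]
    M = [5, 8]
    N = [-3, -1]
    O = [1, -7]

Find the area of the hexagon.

109

Apply the shoelace formula: 2A = Σ (x_i·y_{i+1} − x_{i+1}·y_i), indices taken mod 6.
Cross-terms: 35, 88, 24, 19, 22, 30  ⇒  Σ = 218
Area = |Σ|/2 = 109.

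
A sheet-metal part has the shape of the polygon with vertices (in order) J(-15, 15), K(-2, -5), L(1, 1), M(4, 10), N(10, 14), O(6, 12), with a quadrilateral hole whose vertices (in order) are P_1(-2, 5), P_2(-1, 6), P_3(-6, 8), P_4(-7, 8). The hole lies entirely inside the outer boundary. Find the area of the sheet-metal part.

Outer boundary:
Apply the shoelace (surveyor's) formula: 2A = Σ (x_i·y_{i+1} − x_{i+1}·y_i), indices taken mod 6.
Cross-terms: 105, 3, 6, -44, 36, 270  ⇒  Σ = 376
Area = |Σ|/2 = 188.
Hole:
Apply the surveyor's formula: 2A = Σ (x_i·y_{i+1} − x_{i+1}·y_i), indices taken mod 4.
Σ = (-7) + (28) + (8) + (-19) = 10
Area = |Σ|/2 = 5.
Net area = 188 − 5 = 183.

183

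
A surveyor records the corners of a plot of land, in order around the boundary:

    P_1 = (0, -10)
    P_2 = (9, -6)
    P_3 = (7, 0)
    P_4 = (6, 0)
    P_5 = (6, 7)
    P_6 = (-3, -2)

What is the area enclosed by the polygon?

106.5

Apply the surveyor's formula: 2A = Σ (x_i·y_{i+1} − x_{i+1}·y_i), indices taken mod 6.
Σ = (90) + (42) + (0) + (42) + (9) + (30) = 213
Area = |Σ|/2 = 106.5.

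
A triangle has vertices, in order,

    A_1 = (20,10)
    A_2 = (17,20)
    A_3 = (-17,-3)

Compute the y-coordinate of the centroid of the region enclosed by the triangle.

9

Apply Gauss's area formula. First the cross-terms c_i = x_i·y_{i+1} − x_{i+1}·y_i:
  230, 289, -110  ⇒  2A = 409, A = 204.5.
Then Σ (y_i + y_{i+1})·c_i = 11043, so ȳ = 11043 / (6·204.5) = 9.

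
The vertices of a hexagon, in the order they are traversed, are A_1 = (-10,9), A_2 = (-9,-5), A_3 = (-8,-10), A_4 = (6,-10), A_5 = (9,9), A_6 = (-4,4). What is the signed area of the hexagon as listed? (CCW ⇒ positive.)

270.5

Apply the surveyor's formula: 2A = Σ (x_i·y_{i+1} − x_{i+1}·y_i), indices taken mod 6.
Cross-terms: 131, 50, 140, 144, 72, 4  ⇒  Σ = 541
Signed area = Σ/2 = 270.5 (positive ⇒ counter-clockwise traversal).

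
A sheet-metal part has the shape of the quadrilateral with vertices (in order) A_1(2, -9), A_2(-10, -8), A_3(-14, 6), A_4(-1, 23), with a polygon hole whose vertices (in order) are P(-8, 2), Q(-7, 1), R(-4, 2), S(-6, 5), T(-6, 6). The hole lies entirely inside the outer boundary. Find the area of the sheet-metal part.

306.5

Outer boundary:
A_1→A_2: (2)(-8) − (-10)(-9) = -106
A_2→A_3: (-10)(6) − (-14)(-8) = -172
A_3→A_4: (-14)(23) − (-1)(6) = -316
A_4→A_1: (-1)(-9) − (2)(23) = -37
Σ = -631
Area = |Σ|/2 = 315.5.
Hole:
Apply the shoelace (surveyor's) formula: 2A = Σ (x_i·y_{i+1} − x_{i+1}·y_i), indices taken mod 5.
P→Q: (-8)(1) − (-7)(2) = 6
Q→R: (-7)(2) − (-4)(1) = -10
R→S: (-4)(5) − (-6)(2) = -8
S→T: (-6)(6) − (-6)(5) = -6
T→P: (-6)(2) − (-8)(6) = 36
Σ = 18
Area = |Σ|/2 = 9.
Net area = 315.5 − 9 = 306.5.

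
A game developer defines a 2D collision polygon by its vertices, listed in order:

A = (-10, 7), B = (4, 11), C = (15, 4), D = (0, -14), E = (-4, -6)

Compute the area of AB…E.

320.5

A→B: (-10)(11) − (4)(7) = -138
B→C: (4)(4) − (15)(11) = -149
C→D: (15)(-14) − (0)(4) = -210
D→E: (0)(-6) − (-4)(-14) = -56
E→A: (-4)(7) − (-10)(-6) = -88
Σ = -641
Area = |Σ|/2 = 320.5.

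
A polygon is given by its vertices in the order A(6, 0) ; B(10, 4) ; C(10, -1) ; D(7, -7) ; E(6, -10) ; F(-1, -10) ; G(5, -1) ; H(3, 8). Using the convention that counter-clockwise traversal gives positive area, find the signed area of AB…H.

-70.5

Apply Gauss's area formula: 2A = Σ (x_i·y_{i+1} − x_{i+1}·y_i), indices taken mod 8.
A→B: (6)(4) − (10)(0) = 24
B→C: (10)(-1) − (10)(4) = -50
C→D: (10)(-7) − (7)(-1) = -63
D→E: (7)(-10) − (6)(-7) = -28
E→F: (6)(-10) − (-1)(-10) = -70
F→G: (-1)(-1) − (5)(-10) = 51
G→H: (5)(8) − (3)(-1) = 43
H→A: (3)(0) − (6)(8) = -48
Σ = -141
Signed area = Σ/2 = -70.5 (negative ⇒ clockwise traversal).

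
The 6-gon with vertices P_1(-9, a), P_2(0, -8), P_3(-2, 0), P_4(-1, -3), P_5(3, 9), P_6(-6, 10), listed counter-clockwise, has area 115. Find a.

1

Write out the shoelace sum; only the two edges meeting at P_1 involve a:
2·Area = [((-6)·a − (-9)·10) + ((-9)·(-8) − 0·a)] + 74
       = -6·a + 236 = 230
⇒ a = 1.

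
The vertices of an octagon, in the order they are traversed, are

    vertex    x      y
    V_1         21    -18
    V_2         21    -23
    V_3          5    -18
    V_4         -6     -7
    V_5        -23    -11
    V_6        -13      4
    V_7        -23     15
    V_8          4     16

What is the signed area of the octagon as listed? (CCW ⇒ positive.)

-890

Σ = (-105) + (-263) + (-143) + (-95) + (-235) + (-103) + (-428) + (-408) = -1780
Signed area = Σ/2 = -890 (negative ⇒ clockwise traversal).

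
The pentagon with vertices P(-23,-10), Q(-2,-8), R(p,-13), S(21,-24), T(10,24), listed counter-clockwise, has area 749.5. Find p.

The doubled signed area Σ (x_i y_{i+1} − x_{i+1} y_i) is linear in p.
With p=0 it equals 1659; the coefficient of p is -16 (from the two edges through R).
So -16·p + 1659 = 2·749.5 = 1499 ⇒ p = 10.

10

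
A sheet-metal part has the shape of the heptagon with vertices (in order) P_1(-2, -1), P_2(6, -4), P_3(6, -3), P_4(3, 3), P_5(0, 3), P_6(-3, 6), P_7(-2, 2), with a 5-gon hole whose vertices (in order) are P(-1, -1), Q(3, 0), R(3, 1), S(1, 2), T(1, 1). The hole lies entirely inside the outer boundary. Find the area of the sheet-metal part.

Outer boundary:
Apply the shoelace formula: 2A = Σ (x_i·y_{i+1} − x_{i+1}·y_i), indices taken mod 7.
P_1→P_2: (-2)(-4) − (6)(-1) = 14
P_2→P_3: (6)(-3) − (6)(-4) = 6
P_3→P_4: (6)(3) − (3)(-3) = 27
P_4→P_5: (3)(3) − (0)(3) = 9
P_5→P_6: (0)(6) − (-3)(3) = 9
P_6→P_7: (-3)(2) − (-2)(6) = 6
P_7→P_1: (-2)(-1) − (-2)(2) = 6
Σ = 77
Area = |Σ|/2 = 38.5.
Hole:
P→Q: (-1)(0) − (3)(-1) = 3
Q→R: (3)(1) − (3)(0) = 3
R→S: (3)(2) − (1)(1) = 5
S→T: (1)(1) − (1)(2) = -1
T→P: (1)(-1) − (-1)(1) = 0
Σ = 10
Area = |Σ|/2 = 5.
Net area = 38.5 − 5 = 33.5.

33.5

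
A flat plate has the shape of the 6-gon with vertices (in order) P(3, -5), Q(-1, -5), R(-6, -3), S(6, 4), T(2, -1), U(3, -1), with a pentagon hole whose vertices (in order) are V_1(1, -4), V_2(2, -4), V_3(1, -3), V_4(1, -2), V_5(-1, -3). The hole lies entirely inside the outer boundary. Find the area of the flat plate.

Outer boundary:
Cross-terms: -20, -27, -6, -14, 1, -12  ⇒  Σ = -78
Area = |Σ|/2 = 39.
Hole:
Σ = (4) + (-2) + (1) + (-5) + (7) = 5
Area = |Σ|/2 = 2.5.
Net area = 39 − 2.5 = 36.5.

36.5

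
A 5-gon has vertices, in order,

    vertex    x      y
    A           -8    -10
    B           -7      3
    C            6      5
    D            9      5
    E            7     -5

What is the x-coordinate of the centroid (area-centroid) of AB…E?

Apply the surveyor's formula. First the cross-terms c_i = x_i·y_{i+1} − x_{i+1}·y_i:
  -94, -53, -15, -80, -110  ⇒  2A = -352, A = -176.
Then Σ (x_i + x_{i+1})·c_i = 68, so x̄ = 68 / (6·(-176)) = -17/264.

-17/264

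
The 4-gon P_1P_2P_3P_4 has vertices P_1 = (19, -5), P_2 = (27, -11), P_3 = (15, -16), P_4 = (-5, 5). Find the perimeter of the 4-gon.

78

|P_1P_2| = √((8)² + (-6)²) = √100 = 10
|P_2P_3| = √((-12)² + (-5)²) = √169 = 13
|P_3P_4| = √((-20)² + (21)²) = √841 = 29
|P_4P_1| = √((24)² + (-10)²) = √676 = 26
Perimeter = 10 + 13 + 29 + 26 = 78.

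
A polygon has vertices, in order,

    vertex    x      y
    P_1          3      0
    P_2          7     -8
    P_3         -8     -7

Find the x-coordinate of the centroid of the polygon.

2/3

Apply the surveyor's formula. First the cross-terms c_i = x_i·y_{i+1} − x_{i+1}·y_i:
  -24, -113, 21  ⇒  2A = -116, A = -58.
Then Σ (x_i + x_{i+1})·c_i = -232, so x̄ = -232 / (6·(-58)) = 2/3.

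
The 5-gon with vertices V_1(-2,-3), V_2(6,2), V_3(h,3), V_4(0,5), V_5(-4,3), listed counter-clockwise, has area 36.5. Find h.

1

Write out the shoelace sum; only the two edges meeting at V_3 involve h:
2·Area = [(6·3 − h·2) + (h·5 − 0·3)] + 52
       = 3·h + 70 = 73
⇒ h = 1.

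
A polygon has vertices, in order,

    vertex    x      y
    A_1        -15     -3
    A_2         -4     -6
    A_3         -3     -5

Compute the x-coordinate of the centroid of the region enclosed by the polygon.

Apply Gauss's area formula. First the cross-terms c_i = x_i·y_{i+1} − x_{i+1}·y_i:
  78, 2, -66  ⇒  2A = 14, A = 7.
Then Σ (x_i + x_{i+1})·c_i = -308, so x̄ = -308 / (6·7) = -22/3.

-22/3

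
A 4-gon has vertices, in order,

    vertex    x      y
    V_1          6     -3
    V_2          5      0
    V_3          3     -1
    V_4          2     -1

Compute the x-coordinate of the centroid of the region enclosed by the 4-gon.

Apply the shoelace (surveyor's) formula. First the cross-terms c_i = x_i·y_{i+1} − x_{i+1}·y_i:
  15, -5, -1, 0  ⇒  2A = 9, A = 4.5.
Then Σ (x_i + x_{i+1})·c_i = 120, so x̄ = 120 / (6·4.5) = 40/9.

40/9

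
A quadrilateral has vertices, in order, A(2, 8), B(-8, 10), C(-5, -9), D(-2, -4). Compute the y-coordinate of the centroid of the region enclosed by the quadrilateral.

197/75

Apply Gauss's area formula. First the cross-terms c_i = x_i·y_{i+1} − x_{i+1}·y_i:
  84, 122, 2, -8  ⇒  2A = 200, A = 100.
Then Σ (y_i + y_{i+1})·c_i = 1576, so ȳ = 1576 / (6·100) = 197/75.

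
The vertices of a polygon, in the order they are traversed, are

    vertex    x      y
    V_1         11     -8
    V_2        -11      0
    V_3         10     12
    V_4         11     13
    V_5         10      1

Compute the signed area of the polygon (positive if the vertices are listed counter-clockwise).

-216

V_1→V_2: (11)(0) − (-11)(-8) = -88
V_2→V_3: (-11)(12) − (10)(0) = -132
V_3→V_4: (10)(13) − (11)(12) = -2
V_4→V_5: (11)(1) − (10)(13) = -119
V_5→V_1: (10)(-8) − (11)(1) = -91
Σ = -432
Signed area = Σ/2 = -216 (negative ⇒ clockwise traversal).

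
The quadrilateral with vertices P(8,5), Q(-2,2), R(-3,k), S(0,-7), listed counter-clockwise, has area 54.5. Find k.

0

Write out the shoelace sum; only the two edges meeting at R involve k:
2·Area = [((-2)·k − (-3)·2) + ((-3)·(-7) − 0·k)] + 82
       = -2·k + 109 = 109
⇒ k = 0.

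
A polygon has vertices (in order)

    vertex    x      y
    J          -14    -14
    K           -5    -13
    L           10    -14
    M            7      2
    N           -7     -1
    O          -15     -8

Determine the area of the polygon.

Cross-terms: 112, 200, 118, 7, 41, 98  ⇒  Σ = 576
Area = |Σ|/2 = 288.

288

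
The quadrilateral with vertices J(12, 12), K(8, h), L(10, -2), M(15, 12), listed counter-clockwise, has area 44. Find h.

Write out the shoelace sum; only the two edges meeting at K involve h:
2·Area = [(12·h − 8·12) + (8·(-2) − 10·h)] + 186
       = 2·h + 74 = 88
⇒ h = 7.

7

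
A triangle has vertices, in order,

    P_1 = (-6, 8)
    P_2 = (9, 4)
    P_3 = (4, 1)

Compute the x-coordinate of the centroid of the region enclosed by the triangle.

Apply the surveyor's formula. First the cross-terms c_i = x_i·y_{i+1} − x_{i+1}·y_i:
  -96, -7, 38  ⇒  2A = -65, A = -32.5.
Then Σ (x_i + x_{i+1})·c_i = -455, so x̄ = -455 / (6·(-32.5)) = 7/3.

7/3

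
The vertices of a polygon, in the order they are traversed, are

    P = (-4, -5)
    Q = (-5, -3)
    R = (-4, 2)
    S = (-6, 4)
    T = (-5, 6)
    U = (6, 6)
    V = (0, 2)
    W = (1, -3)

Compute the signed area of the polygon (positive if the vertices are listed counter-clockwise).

Σ = (-13) + (-22) + (-4) + (-16) + (-66) + (12) + (-2) + (-17) = -128
Signed area = Σ/2 = -64 (negative ⇒ clockwise traversal).

-64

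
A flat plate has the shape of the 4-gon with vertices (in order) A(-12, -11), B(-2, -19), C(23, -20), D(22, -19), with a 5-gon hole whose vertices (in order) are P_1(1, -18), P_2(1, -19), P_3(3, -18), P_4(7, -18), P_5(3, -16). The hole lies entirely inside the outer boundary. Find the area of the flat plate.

Outer boundary:
Apply the shoelace (surveyor's) formula: 2A = Σ (x_i·y_{i+1} − x_{i+1}·y_i), indices taken mod 4.
Σ = (206) + (477) + (3) + (-470) = 216
Area = |Σ|/2 = 108.
Hole:
Apply the shoelace (surveyor's) formula: 2A = Σ (x_i·y_{i+1} − x_{i+1}·y_i), indices taken mod 5.
Σ = (-1) + (39) + (72) + (-58) + (-38) = 14
Area = |Σ|/2 = 7.
Net area = 108 − 7 = 101.

101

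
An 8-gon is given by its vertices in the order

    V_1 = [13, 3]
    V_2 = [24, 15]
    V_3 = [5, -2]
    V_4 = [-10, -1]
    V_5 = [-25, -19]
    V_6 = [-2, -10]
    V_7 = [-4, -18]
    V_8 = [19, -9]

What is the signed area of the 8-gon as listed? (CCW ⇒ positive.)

450

Apply the surveyor's formula: 2A = Σ (x_i·y_{i+1} − x_{i+1}·y_i), indices taken mod 8.
Cross-terms: 123, -123, -25, 165, 212, -4, 378, 174  ⇒  Σ = 900
Signed area = Σ/2 = 450 (positive ⇒ counter-clockwise traversal).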